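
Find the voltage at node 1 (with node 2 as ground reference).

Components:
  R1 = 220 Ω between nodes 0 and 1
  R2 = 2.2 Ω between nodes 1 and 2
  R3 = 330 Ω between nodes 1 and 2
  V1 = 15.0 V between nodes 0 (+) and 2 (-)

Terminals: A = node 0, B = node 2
Nodal analysis, taking node 2 as the 0 V reference.
Source V1 fixes V_0 = 15 V.
KCL at each unknown node (sum of currents leaving = 0; resistances in Ω):
  Node 1: (V_1 - 15)/220 + (V_1 - 0)/2.2 + (V_1 - 0)/330 = 0
Collecting terms: 0.4621 × V_1 = 0.06818  =>  V_1 = 0.1475 V
The requested potential is V_1 = 0.1475 V.

Final answer: V_1 = 0.1475 V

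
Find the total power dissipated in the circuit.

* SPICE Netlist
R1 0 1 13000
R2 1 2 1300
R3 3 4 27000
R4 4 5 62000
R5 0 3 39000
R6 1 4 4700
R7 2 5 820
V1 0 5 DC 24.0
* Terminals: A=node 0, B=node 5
Nodal analysis, taking node 5 as the 0 V reference.
Source V1 fixes V_0 = 24 V.
KCL at each unknown node (sum of currents leaving = 0; resistances in Ω):
  Node 1: (V_1 - 24)/13000 + (V_1 - V_2)/1300 + (V_1 - V_4)/4700 = 0
  Node 2: (V_2 - V_1)/1300 + (V_2 - 0)/820 = 0
  Node 3: (V_3 - V_4)/27000 + (V_3 - 24)/39000 = 0
  Node 4: (V_4 - V_3)/27000 + (V_4 - 0)/62000 + (V_4 - V_1)/4700 = 0
Collecting terms (coefficients in siemens):
  0.001059·V_1 - 0.0007692·V_2 - 0.0002128·V_4 = 0.001846
  0.001989·V_2 - 0.0007692·V_1 = 0
  0.00006268·V_3 - 0.00003704·V_4 = 0.0006154
  0.0002659·V_4 - 0.0002128·V_1 - 0.00003704·V_3 = 0
Solving these 4 simultaneous equations (Gaussian elimination) gives:
  V_1 = 3.756 V, V_2 = 1.453 V, V_3 = 12.63 V, V_4 = 4.765 V
Power in each resistor, P = (ΔV)²/R:
  P_R1 = (24 - 3.756)²/13000 = 0.03152 W
  P_R2 = (3.756 - 1.453)²/1300 = 0.004081 W
  P_R3 = (12.63 - 4.765)²/27000 = 0.002293 W
  P_R4 = (4.765 - 0)²/62000 = 0.0003662 W
  P_R5 = (24 - 12.63)²/39000 = 0.003313 W
  P_R6 = (3.756 - 4.765)²/4700 = 0.0002164 W
  P_R7 = (1.453 - 0)²/820 = 0.002574 W
P_total = P_R1 + P_R2 + P_R3 + P_R4 + P_R5 + P_R6 + P_R7 = 0.04437 W

Final answer: 0.04437 W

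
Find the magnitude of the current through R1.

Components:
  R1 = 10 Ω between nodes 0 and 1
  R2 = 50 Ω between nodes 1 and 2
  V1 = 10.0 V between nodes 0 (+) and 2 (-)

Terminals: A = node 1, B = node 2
Nodal analysis, taking node 2 as the 0 V reference.
Source V1 fixes V_0 = 10 V.
KCL at each unknown node (sum of currents leaving = 0; resistances in Ω):
  Node 1: (V_1 - 10)/10 + (V_1 - 0)/50 = 0
Collecting terms: 0.12 × V_1 = 1  =>  V_1 = 8.333 V
I_R1 = (V_0 - V_1)/R1 = (10 - 8.333)/10 = 0.1667 A
|I_R1| = 0.1667 A

Final answer: |I_R1| = 0.1667 A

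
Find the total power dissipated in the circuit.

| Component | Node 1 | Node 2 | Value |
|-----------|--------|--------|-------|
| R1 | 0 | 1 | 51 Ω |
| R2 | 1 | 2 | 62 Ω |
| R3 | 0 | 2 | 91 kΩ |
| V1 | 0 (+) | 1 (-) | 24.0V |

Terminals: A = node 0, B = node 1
Nodal analysis, taking node 1 as the 0 V reference.
Source V1 fixes V_0 = 24 V.
KCL at each unknown node (sum of currents leaving = 0; resistances in Ω):
  Node 2: (V_2 - 0)/62 + (V_2 - 24)/91000 = 0
Collecting terms: 0.01614 × V_2 = 0.0002637  =>  V_2 = 0.01634 V
Power in each resistor, P = (ΔV)²/R:
  P_R1 = (24 - 0)²/51 = 11.29 W
  P_R2 = (0 - 0.01634)²/62 = 0.000004307 W
  P_R3 = (24 - 0.01634)²/91000 = 0.006321 W
P_total = P_R1 + P_R2 + P_R3 = 11.3 W

Final answer: 11.3 W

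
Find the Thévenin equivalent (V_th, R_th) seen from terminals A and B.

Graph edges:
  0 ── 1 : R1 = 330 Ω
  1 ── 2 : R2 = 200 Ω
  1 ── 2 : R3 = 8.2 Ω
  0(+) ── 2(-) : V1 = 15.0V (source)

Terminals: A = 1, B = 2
Step 1 — V_th is the open-circuit voltage V_A - V_B (nothing connected across the terminals).
Nodal analysis, taking node 2 as the 0 V reference.
Source V1 fixes V_0 = 15 V.
KCL at each unknown node (sum of currents leaving = 0; resistances in Ω):
  Node 1: (V_1 - 15)/330 + (V_1 - 0)/200 + (V_1 - 0)/8.2 = 0
Collecting terms: 0.13 × V_1 = 0.04545  =>  V_1 = 0.3497 V
V_th = V_1 - V_2 = 0.3497 - 0 = 0.3497 V
Step 2 — R_th: zero the source — replace V1 by a short circuit (node 2 merges into node 0) — and find the resistance seen between A (node 1) and B (node 0).
Reduce the network between node 1 (A) and node 0 (B) by series/parallel combination:
  Rp1 = R1 ‖ R2 ‖ R3 (parallel, all between nodes 0 and 1) = 1/(1/330 + 1/200 + 1/8.2) = 7.693 Ω
R_th = 7.693 Ω

Final answer: V_th = 0.3497 V, R_th = 7.693 Ω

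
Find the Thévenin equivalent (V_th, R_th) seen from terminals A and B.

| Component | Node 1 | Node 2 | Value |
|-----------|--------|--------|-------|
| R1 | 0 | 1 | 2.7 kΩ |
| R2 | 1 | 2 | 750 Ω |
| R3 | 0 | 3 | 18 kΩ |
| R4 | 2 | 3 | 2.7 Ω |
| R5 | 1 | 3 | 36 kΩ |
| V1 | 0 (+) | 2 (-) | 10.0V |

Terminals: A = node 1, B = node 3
Step 1 — V_th is the open-circuit voltage V_A - V_B (nothing connected across the terminals).
Nodal analysis, taking node 2 as the 0 V reference.
Source V1 fixes V_0 = 10 V.
KCL at each unknown node (sum of currents leaving = 0; resistances in Ω):
  Node 1: (V_1 - 10)/2700 + (V_1 - 0)/750 + (V_1 - V_3)/36000 = 0
  Node 3: (V_3 - 10)/18000 + (V_3 - 0)/2.7 + (V_3 - V_1)/36000 = 0
Collecting terms (coefficients in siemens):
  0.001731·V_1 - 0.00002778·V_3 = 0.003704
  0.3705·V_3 - 0.00002778·V_1 = 0.0005556
Determinant D = (0.001731)(0.3705) - (-0.00002778)(-0.00002778) = 0.0006414
V_1 = [(0.003704)(0.3705) - (-0.00002778)(0.0005556)]/D = 2.139 V
V_3 = [(0.001731)(0.0005556) - (0.003704)(-0.00002778)]/D = 0.00166 V
V_th = V_1 - V_3 = 2.139 - 0.00166 = 2.137 V
Step 2 — R_th: zero the source — replace V1 by a short circuit (node 2 merges into node 0) — and find the resistance seen between A (node 1) and B (node 3).
Reduce the network between node 1 (A) and node 3 (B) by series/parallel combination:
  Rp1 = R1 ‖ R2 (parallel, both between nodes 0 and 1) = 1/(1/2700 + 1/750) = 587 Ω
  Rp2 = R3 ‖ R4 (parallel, both between nodes 0 and 3) = 1/(1/18000 + 1/2.7) = 2.7 Ω
  Rs1 = Rp1 + Rp2 (series, joined only at node 0) = 587 + 2.7 = 589.7 Ω
  Rp3 = R5 ‖ Rs1 (parallel, both between nodes 1 and 3) = 1/(1/36000 + 1/589.7) = 580.2 Ω
R_th = 580.2 Ω

Final answer: V_th = 2.137 V, R_th = 580.2 Ω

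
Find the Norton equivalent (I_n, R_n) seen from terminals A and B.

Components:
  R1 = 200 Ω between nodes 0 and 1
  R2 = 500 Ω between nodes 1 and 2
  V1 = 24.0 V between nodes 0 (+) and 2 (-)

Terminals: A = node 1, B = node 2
Find the Thévenin equivalent first; then I_n = V_th/R_th and R_n = R_th.
Step 1 — V_th is the open-circuit voltage V_A - V_B (nothing connected across the terminals).
Nodal analysis, taking node 2 as the 0 V reference.
Source V1 fixes V_0 = 24 V.
KCL at each unknown node (sum of currents leaving = 0; resistances in Ω):
  Node 1: (V_1 - 24)/200 + (V_1 - 0)/500 = 0
Collecting terms: 0.007 × V_1 = 0.12  =>  V_1 = 17.14 V
V_th = V_1 - V_2 = 17.14 - 0 = 17.14 V
Step 2 — R_th: zero the source — replace V1 by a short circuit (node 2 merges into node 0) — and find the resistance seen between A (node 1) and B (node 0).
Reduce the network between node 1 (A) and node 0 (B) by series/parallel combination:
  Rp1 = R1 ‖ R2 (parallel, both between nodes 0 and 1) = 1/(1/200 + 1/500) = 142.9 Ω
R_th = 142.9 Ω
I_n = V_th/R_th = 17.14/142.9 = 0.12 A, and R_n = R_th = 142.9 Ω

Final answer: I_n = 0.12 A, R_n = 142.9 Ω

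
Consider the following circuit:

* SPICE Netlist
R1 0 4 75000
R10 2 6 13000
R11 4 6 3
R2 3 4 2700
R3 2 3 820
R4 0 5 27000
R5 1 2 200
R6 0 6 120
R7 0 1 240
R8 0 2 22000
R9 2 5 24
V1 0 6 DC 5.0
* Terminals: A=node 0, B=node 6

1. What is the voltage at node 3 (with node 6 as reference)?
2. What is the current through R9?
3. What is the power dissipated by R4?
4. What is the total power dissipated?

Nodal analysis, taking node 6 as the 0 V reference.
Source V1 fixes V_0 = 5 V.
KCL at each unknown node (sum of currents leaving = 0; resistances in Ω):
  Node 1: (V_1 - V_2)/200 + (V_1 - 5)/240 = 0
  Node 2: (V_2 - V_3)/820 + (V_2 - V_1)/200 + (V_2 - 5)/22000 + (V_2 - V_5)/24 + (V_2 - 0)/13000 = 0
  Node 3: (V_3 - V_4)/2700 + (V_3 - V_2)/820 = 0
  Node 4: (V_4 - 5)/75000 + (V_4 - V_3)/2700 + (V_4 - 0)/3 = 0
  Node 5: (V_5 - 5)/27000 + (V_5 - V_2)/24 = 0
Collecting terms (coefficients in siemens):
  0.009167·V_1 - 0.005·V_2 = 0.02083
  0.04801·V_2 - 0.005·V_1 - 0.00122·V_3 - 0.04167·V_5 = 0.0002273
  0.00159·V_3 - 0.00122·V_2 - 0.0003704·V_4 = 0
  0.3337·V_4 - 0.0003704·V_3 = 0.00006667
  0.0417·V_5 - 0.04167·V_2 = 0.0001852
Solving these 5 simultaneous equations (Gaussian elimination) gives:
  V_1 = 4.638 V, V_2 = 4.336 V, V_3 = 3.327 V, V_4 = 0.003892 V
  V_5 = 4.336 V
Part 1:
  Read off the nodal solution: V_3 = 3.327 V
Part 2:
  I_R9 = (V_2 - V_5)/R9 = (4.336 - 4.336)/24 = -0.00002458 A
  Magnitude: I_R9 = 0.00002458 A
Part 3:
  I_R4 = (V_0 - V_5)/R4 = (5 - 4.336)/27000 = 0.00002458 A
  P_R4 = I_R4² × R4 = (0.00002458)² × 27000 = 0.00001631 W
Part 4:
  Power in each resistor, P = (ΔV)²/R:
    P_R1 = (5 - 0.003892)²/75000 = 0.0003328 W
    P_R2 = (3.327 - 0.003892)²/2700 = 0.004089 W
    P_R3 = (4.336 - 3.327)²/820 = 0.001242 W
    P_R4 = (5 - 4.336)²/27000 = 0.00001631 W
    P_R5 = (4.638 - 4.336)²/200 = 0.0004557 W
    P_R6 = (5 - 0)²/120 = 0.2083 W
    P_R7 = (5 - 4.638)²/240 = 0.0005468 W
    P_R8 = (5 - 4.336)²/22000 = 0.00002005 W
    P_R9 = (4.336 - 4.336)²/24 = 0.0000000145 W
    P_R10 = (4.336 - 0)²/13000 = 0.001446 W
    P_R11 = (0.003892 - 0)²/3 = 0.000005049 W
  P_total = P_R1 + P_R2 + P_R3 + P_R4 + P_R5 + P_R6 + P_R7 + P_R8 + P_R9 + P_R10 + P_R11 = 0.2165 W

Final answers:
1. V_3 = 3.327 V
2. I_R9 = 2.458e-05 A
3. P_R4 = 1.631e-05 W
4. P_total = 0.2165 W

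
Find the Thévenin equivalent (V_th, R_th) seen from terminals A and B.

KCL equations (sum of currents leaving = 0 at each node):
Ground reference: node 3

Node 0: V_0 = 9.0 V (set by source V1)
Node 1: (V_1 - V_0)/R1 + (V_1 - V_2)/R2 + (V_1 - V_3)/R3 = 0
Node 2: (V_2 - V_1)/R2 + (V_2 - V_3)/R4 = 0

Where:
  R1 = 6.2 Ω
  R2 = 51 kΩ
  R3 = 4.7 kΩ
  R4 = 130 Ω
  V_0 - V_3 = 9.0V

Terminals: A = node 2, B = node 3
Step 1 — V_th is the open-circuit voltage V_A - V_B (nothing connected across the terminals).
Nodal analysis, taking node 3 as the 0 V reference.
Source V1 fixes V_0 = 9 V.
KCL at each unknown node (sum of currents leaving = 0; resistances in Ω):
  Node 1: (V_1 - 9)/6.2 + (V_1 - V_2)/51000 + (V_1 - 0)/4700 = 0
  Node 2: (V_2 - V_1)/51000 + (V_2 - 0)/130 = 0
Collecting terms (coefficients in siemens):
  0.1615·V_1 - 0.00001961·V_2 = 1.452
  0.007712·V_2 - 0.00001961·V_1 = 0
Determinant D = (0.1615)(0.007712) - (-0.00001961)(-0.00001961) = 0.001246
V_1 = [(1.452)(0.007712) - (-0.00001961)(0)]/D = 8.987 V
V_2 = [(0.1615)(0) - (1.452)(-0.00001961)]/D = 0.02285 V
V_th = V_2 - V_3 = 0.02285 - 0 = 0.02285 V
Step 2 — R_th: zero the source — replace V1 by a short circuit (node 3 merges into node 0) — and find the resistance seen between A (node 2) and B (node 0).
Reduce the network between node 2 (A) and node 0 (B) by series/parallel combination:
  Rp1 = R1 ‖ R3 (parallel, both between nodes 0 and 1) = 1/(1/6.2 + 1/4700) = 6.192 Ω
  Rs1 = R2 + Rp1 (series, joined only at node 1) = 51000 + 6.192 = 51010 Ω
  Rp2 = R4 ‖ Rs1 (parallel, both between nodes 0 and 2) = 1/(1/130 + 1/51010) = 129.7 Ω
R_th = 129.7 Ω

Final answer: V_th = 0.02285 V, R_th = 129.7 Ω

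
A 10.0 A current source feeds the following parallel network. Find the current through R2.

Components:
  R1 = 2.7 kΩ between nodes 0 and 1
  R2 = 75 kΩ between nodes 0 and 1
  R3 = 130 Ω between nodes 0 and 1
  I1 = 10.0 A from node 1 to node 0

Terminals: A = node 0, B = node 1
All resistors sit directly between nodes 0 and 1, so they are in parallel and share one voltage V; the full source current 10 A splits among them.
1/R_par = 1/2700 + 1/75000 + 1/130 = 0.008076 S  =>  R_par = 123.8 Ω
V = I × R_par = 10 × 123.8 = 1238 V
I_R2 = V/R2 = 1238/75000 = 0.01651 A

Final answer: 0.01651 A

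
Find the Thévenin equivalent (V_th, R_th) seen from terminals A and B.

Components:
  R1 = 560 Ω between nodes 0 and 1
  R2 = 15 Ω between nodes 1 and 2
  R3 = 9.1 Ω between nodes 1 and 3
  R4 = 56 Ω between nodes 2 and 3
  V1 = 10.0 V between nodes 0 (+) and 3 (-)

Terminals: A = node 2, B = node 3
Step 1 — V_th is the open-circuit voltage V_A - V_B (nothing connected across the terminals).
Nodal analysis, taking node 3 as the 0 V reference.
Source V1 fixes V_0 = 10 V.
KCL at each unknown node (sum of currents leaving = 0; resistances in Ω):
  Node 1: (V_1 - 10)/560 + (V_1 - V_2)/15 + (V_1 - 0)/9.1 = 0
  Node 2: (V_2 - V_1)/15 + (V_2 - 0)/56 = 0
Collecting terms (coefficients in siemens):
  0.1783·V_1 - 0.06667·V_2 = 0.01786
  0.08452·V_2 - 0.06667·V_1 = 0
Determinant D = (0.1783)(0.08452) - (-0.06667)(-0.06667) = 0.01063
V_1 = [(0.01786)(0.08452) - (-0.06667)(0)]/D = 0.142 V
V_2 = [(0.1783)(0) - (0.01786)(-0.06667)]/D = 0.112 V
V_th = V_2 - V_3 = 0.112 - 0 = 0.112 V
Step 2 — R_th: zero the source — replace V1 by a short circuit (node 3 merges into node 0) — and find the resistance seen between A (node 2) and B (node 0).
Reduce the network between node 2 (A) and node 0 (B) by series/parallel combination:
  Rp1 = R1 ‖ R3 (parallel, both between nodes 0 and 1) = 1/(1/560 + 1/9.1) = 8.954 Ω
  Rs1 = R2 + Rp1 (series, joined only at node 1) = 15 + 8.954 = 23.95 Ω
  Rp2 = R4 ‖ Rs1 (parallel, both between nodes 0 and 2) = 1/(1/56 + 1/23.95) = 16.78 Ω
R_th = 16.78 Ω

Final answer: V_th = 0.112 V, R_th = 16.78 Ω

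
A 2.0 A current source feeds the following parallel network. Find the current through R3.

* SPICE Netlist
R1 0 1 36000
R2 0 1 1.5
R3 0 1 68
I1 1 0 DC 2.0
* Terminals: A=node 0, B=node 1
All resistors sit directly between nodes 0 and 1, so they are in parallel and share one voltage V; the full source current 2 A splits among them.
1/R_par = 1/36000 + 1/1.5 + 1/68 = 0.6814 S  =>  R_par = 1.468 Ω
V = I × R_par = 2 × 1.468 = 2.935 V
I_R3 = V/R3 = 2.935/68 = 0.04316 A

Final answer: 0.04316 A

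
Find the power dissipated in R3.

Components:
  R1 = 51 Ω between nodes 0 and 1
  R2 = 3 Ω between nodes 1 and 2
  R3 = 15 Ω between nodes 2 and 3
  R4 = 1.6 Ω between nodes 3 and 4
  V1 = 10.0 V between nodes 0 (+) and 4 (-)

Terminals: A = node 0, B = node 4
Nodal analysis, taking node 4 as the 0 V reference.
Source V1 fixes V_0 = 10 V.
KCL at each unknown node (sum of currents leaving = 0; resistances in Ω):
  Node 1: (V_1 - 10)/51 + (V_1 - V_2)/3 = 0
  Node 2: (V_2 - V_1)/3 + (V_2 - V_3)/15 = 0
  Node 3: (V_3 - V_2)/15 + (V_3 - 0)/1.6 = 0
Collecting terms (coefficients in siemens):
  0.3529·V_1 - 0.3333·V_2 = 0.1961
  0.4·V_2 - 0.3333·V_1 - 0.06667·V_3 = 0
  0.6917·V_3 - 0.06667·V_2 = 0
Solving these 3 simultaneous equations (Gaussian elimination) gives:
  V_1 = 2.776 V, V_2 = 2.351 V, V_3 = 0.2266 V
I_R3 = (V_2 - V_3)/R3 = (2.351 - 0.2266)/15 = 0.1416 A
P_R3 = I_R3² × R3 = (0.1416)² × 15 = 0.3009 W

Final answer: 0.3009 W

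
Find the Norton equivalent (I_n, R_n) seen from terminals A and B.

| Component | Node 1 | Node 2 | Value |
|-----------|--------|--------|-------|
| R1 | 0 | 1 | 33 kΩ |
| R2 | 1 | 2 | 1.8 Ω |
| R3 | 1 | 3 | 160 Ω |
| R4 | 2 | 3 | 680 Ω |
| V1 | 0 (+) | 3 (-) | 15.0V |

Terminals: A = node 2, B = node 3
Find the Thévenin equivalent first; then I_n = V_th/R_th and R_n = R_th.
Step 1 — V_th is the open-circuit voltage V_A - V_B (nothing connected across the terminals).
Nodal analysis, taking node 3 as the 0 V reference.
Source V1 fixes V_0 = 15 V.
KCL at each unknown node (sum of currents leaving = 0; resistances in Ω):
  Node 1: (V_1 - 15)/33000 + (V_1 - V_2)/1.8 + (V_1 - 0)/160 = 0
  Node 2: (V_2 - V_1)/1.8 + (V_2 - 0)/680 = 0
Collecting terms (coefficients in siemens):
  0.5618·V_1 - 0.5556·V_2 = 0.0004545
  0.557·V_2 - 0.5556·V_1 = 0
Determinant D = (0.5618)(0.557) - (-0.5556)(-0.5556) = 0.004315
V_1 = [(0.0004545)(0.557) - (-0.5556)(0)]/D = 0.05867 V
V_2 = [(0.5618)(0) - (0.0004545)(-0.5556)]/D = 0.05852 V
V_th = V_2 - V_3 = 0.05852 - 0 = 0.05852 V
Step 2 — R_th: zero the source — replace V1 by a short circuit (node 3 merges into node 0) — and find the resistance seen between A (node 2) and B (node 0).
Reduce the network between node 2 (A) and node 0 (B) by series/parallel combination:
  Rp1 = R1 ‖ R3 (parallel, both between nodes 0 and 1) = 1/(1/33000 + 1/160) = 159.2 Ω
  Rs1 = R2 + Rp1 (series, joined only at node 1) = 1.8 + 159.2 = 161 Ω
  Rp2 = R4 ‖ Rs1 (parallel, both between nodes 0 and 2) = 1/(1/680 + 1/161) = 130.2 Ω
R_th = 130.2 Ω
I_n = V_th/R_th = 0.05852/130.2 = 0.0004495 A, and R_n = R_th = 130.2 Ω

Final answer: I_n = 0.0004495 A, R_n = 130.2 Ω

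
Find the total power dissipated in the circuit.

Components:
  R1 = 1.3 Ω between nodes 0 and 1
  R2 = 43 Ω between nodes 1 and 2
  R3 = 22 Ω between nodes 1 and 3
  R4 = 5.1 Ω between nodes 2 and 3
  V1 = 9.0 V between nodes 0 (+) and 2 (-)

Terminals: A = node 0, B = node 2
Nodal analysis, taking node 2 as the 0 V reference.
Source V1 fixes V_0 = 9 V.
KCL at each unknown node (sum of currents leaving = 0; resistances in Ω):
  Node 1: (V_1 - 9)/1.3 + (V_1 - 0)/43 + (V_1 - V_3)/22 = 0
  Node 3: (V_3 - V_1)/22 + (V_3 - 0)/5.1 = 0
Collecting terms (coefficients in siemens):
  0.8379·V_1 - 0.04545·V_3 = 6.923
  0.2415·V_3 - 0.04545·V_1 = 0
Determinant D = (0.8379)(0.2415) - (-0.04545)(-0.04545) = 0.2003
V_1 = [(6.923)(0.2415) - (-0.04545)(0)]/D = 8.347 V
V_3 = [(0.8379)(0) - (6.923)(-0.04545)]/D = 1.571 V
Power in each resistor, P = (ΔV)²/R:
  P_R1 = (9 - 8.347)²/1.3 = 0.3278 W
  P_R2 = (8.347 - 0)²/43 = 1.62 W
  P_R3 = (8.347 - 1.571)²/22 = 2.087 W
  P_R4 = (0 - 1.571)²/5.1 = 0.4839 W
P_total = P_R1 + P_R2 + P_R3 + P_R4 = 4.519 W

Final answer: 4.519 W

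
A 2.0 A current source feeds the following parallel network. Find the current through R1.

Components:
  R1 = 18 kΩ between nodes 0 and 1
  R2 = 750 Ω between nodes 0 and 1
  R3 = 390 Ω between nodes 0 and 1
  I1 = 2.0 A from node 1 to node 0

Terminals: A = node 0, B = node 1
All resistors sit directly between nodes 0 and 1, so they are in parallel and share one voltage V; the full source current 2 A splits among them.
1/R_par = 1/18000 + 1/750 + 1/390 = 0.003953 S  =>  R_par = 253 Ω
V = I × R_par = 2 × 253 = 505.9 V
I_R1 = V/R1 = 505.9/18000 = 0.02811 A

Final answer: 0.02811 A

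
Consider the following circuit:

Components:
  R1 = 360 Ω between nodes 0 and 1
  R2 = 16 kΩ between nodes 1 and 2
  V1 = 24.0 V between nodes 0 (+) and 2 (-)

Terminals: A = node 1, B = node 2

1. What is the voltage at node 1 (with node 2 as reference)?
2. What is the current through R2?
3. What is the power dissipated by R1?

Nodal analysis, taking node 2 as the 0 V reference.
Source V1 fixes V_0 = 24 V.
KCL at each unknown node (sum of currents leaving = 0; resistances in Ω):
  Node 1: (V_1 - 24)/360 + (V_1 - 0)/16000 = 0
Collecting terms: 0.00284 × V_1 = 0.06667  =>  V_1 = 23.47 V
Part 1:
  Read off the nodal solution: V_1 = 23.47 V
Part 2:
  I_R2 = (V_1 - V_2)/R2 = (23.47 - 0)/16000 = 0.001467 A
  Magnitude: I_R2 = 0.001467 A
Part 3:
  I_R1 = (V_0 - V_1)/R1 = (24 - 23.47)/360 = 0.001467 A
  P_R1 = I_R1² × R1 = (0.001467)² × 360 = 0.0007747 W

Final answers:
1. V_1 = 23.47 V
2. I_R2 = 0.001467 A
3. P_R1 = 0.0007747 W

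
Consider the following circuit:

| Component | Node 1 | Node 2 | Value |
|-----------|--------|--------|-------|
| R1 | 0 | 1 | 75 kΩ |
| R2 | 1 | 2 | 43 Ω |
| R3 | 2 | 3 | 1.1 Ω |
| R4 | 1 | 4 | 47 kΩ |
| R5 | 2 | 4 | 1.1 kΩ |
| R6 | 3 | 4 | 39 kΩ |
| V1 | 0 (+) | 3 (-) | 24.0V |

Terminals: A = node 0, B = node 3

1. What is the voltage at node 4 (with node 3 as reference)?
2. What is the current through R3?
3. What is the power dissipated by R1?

Nodal analysis, taking node 3 as the 0 V reference.
Source V1 fixes V_0 = 24 V.
KCL at each unknown node (sum of currents leaving = 0; resistances in Ω):
  Node 1: (V_1 - 24)/75000 + (V_1 - V_2)/43 + (V_1 - V_4)/47000 = 0
  Node 2: (V_2 - V_1)/43 + (V_2 - 0)/1.1 + (V_2 - V_4)/1100 = 0
  Node 4: (V_4 - V_1)/47000 + (V_4 - V_2)/1100 + (V_4 - 0)/39000 = 0
Collecting terms (coefficients in siemens):
  0.02329·V_1 - 0.02326·V_2 - 0.00002128·V_4 = 0.00032
  0.9333·V_2 - 0.02326·V_1 - 0.0009091·V_4 = 0
  0.000956·V_4 - 0.00002128·V_1 - 0.0009091·V_2 = 0
Solving these 3 simultaneous equations (Gaussian elimination) gives:
  V_1 = 0.01409 V, V_2 = 0.0003518 V, V_4 = 0.0006481 V
Part 1:
  Read off the nodal solution: V_4 = 0.0006481 V
Part 2:
  I_R3 = (V_2 - V_3)/R3 = (0.0003518 - 0)/1.1 = 0.0003198 A
  Magnitude: I_R3 = 0.0003198 A
Part 3:
  I_R1 = (V_0 - V_1)/R1 = (24 - 0.01409)/75000 = 0.0003198 A
  P_R1 = I_R1² × R1 = (0.0003198)² × 75000 = 0.007671 W

Final answers:
1. V_4 = 0.0006481 V
2. I_R3 = 0.0003198 A
3. P_R1 = 0.007671 W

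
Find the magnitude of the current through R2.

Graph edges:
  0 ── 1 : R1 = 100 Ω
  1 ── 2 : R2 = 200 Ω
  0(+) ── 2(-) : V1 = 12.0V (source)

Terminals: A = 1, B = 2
Nodal analysis, taking node 2 as the 0 V reference.
Source V1 fixes V_0 = 12 V.
KCL at each unknown node (sum of currents leaving = 0; resistances in Ω):
  Node 1: (V_1 - 12)/100 + (V_1 - 0)/200 = 0
Collecting terms: 0.015 × V_1 = 0.12  =>  V_1 = 8 V
I_R2 = (V_1 - V_2)/R2 = (8 - 0)/200 = 0.04 A
|I_R2| = 0.04 A

Final answer: |I_R2| = 0.04 A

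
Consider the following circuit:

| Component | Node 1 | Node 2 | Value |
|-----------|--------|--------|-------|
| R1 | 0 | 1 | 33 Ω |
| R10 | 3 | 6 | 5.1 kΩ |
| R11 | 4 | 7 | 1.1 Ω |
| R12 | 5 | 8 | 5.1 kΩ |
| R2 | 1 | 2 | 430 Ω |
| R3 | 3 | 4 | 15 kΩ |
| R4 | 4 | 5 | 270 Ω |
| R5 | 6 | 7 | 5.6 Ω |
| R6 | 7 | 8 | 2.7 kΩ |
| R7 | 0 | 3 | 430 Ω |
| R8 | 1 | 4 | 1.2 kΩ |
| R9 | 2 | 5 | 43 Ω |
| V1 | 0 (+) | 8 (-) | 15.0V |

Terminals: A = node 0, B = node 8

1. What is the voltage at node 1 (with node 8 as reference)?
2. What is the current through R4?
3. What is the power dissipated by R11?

Nodal analysis, taking node 8 as the 0 V reference.
Source V1 fixes V_0 = 15 V.
KCL at each unknown node (sum of currents leaving = 0; resistances in Ω):
  Node 1: (V_1 - 15)/33 + (V_1 - V_2)/430 + (V_1 - V_4)/1200 = 0
  Node 2: (V_2 - V_1)/430 + (V_2 - V_5)/43 = 0
  Node 3: (V_3 - V_4)/15000 + (V_3 - 15)/430 + (V_3 - V_6)/5100 = 0
  Node 4: (V_4 - V_3)/15000 + (V_4 - V_5)/270 + (V_4 - V_1)/1200 + (V_4 - V_7)/1.1 = 0
  Node 5: (V_5 - V_4)/270 + (V_5 - V_2)/43 + (V_5 - 0)/5100 = 0
  Node 6: (V_6 - V_7)/5.6 + (V_6 - V_3)/5100 = 0
  Node 7: (V_7 - V_6)/5.6 + (V_7 - 0)/2700 + (V_7 - V_4)/1.1 = 0
Collecting terms (coefficients in siemens):
  0.03346·V_1 - 0.002326·V_2 - 0.0008333·V_4 = 0.4545
  0.02558·V_2 - 0.002326·V_1 - 0.02326·V_5 = 0
  0.002588·V_3 - 0.00006667·V_4 - 0.0001961·V_6 = 0.03488
  0.9137·V_4 - 0.0008333·V_1 - 0.00006667·V_3 - 0.003704·V_5 - 0.9091·V_7 = 0
  0.02716·V_5 - 0.02326·V_2 - 0.003704·V_4 = 0
  0.1788·V_6 - 0.0001961·V_3 - 0.1786·V_7 = 0
  1.088·V_7 - 0.9091·V_4 - 0.1786·V_6 = 0
Solving these 7 simultaneous equations (Gaussian elimination) gives:
  V_1 = 14.79 V, V_2 = 12.94 V, V_3 = 14.72 V, V_4 = 12.27 V
  V_5 = 12.76 V, V_6 = 12.27 V, V_7 = 12.27 V
Part 1:
  Read off the nodal solution: V_1 = 14.79 V
Part 2:
  I_R4 = (V_4 - V_5)/R4 = (12.27 - 12.76)/270 = -0.001798 A
  Magnitude: I_R4 = 0.001798 A
Part 3:
  I_R11 = (V_4 - V_7)/R11 = (12.27 - 12.27)/1.1 = 0.004061 A
  P_R11 = I_R11² × R11 = (0.004061)² × 1.1 = 0.00001814 W

Final answers:
1. V_1 = 14.79 V
2. I_R4 = 0.001798 A
3. P_R11 = 1.814e-05 W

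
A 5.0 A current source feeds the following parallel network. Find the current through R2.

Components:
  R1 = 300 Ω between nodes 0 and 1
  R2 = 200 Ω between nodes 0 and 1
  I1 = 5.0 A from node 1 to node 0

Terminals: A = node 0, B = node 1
All resistors sit directly between nodes 0 and 1, so they are in parallel and share one voltage V; the full source current 5 A splits among them.
1/R_par = 1/300 + 1/200 = 0.008333 S  =>  R_par = 120 Ω
V = I × R_par = 5 × 120 = 600 V
I_R2 = V/R2 = 600/200 = 3 A

Final answer: 3 A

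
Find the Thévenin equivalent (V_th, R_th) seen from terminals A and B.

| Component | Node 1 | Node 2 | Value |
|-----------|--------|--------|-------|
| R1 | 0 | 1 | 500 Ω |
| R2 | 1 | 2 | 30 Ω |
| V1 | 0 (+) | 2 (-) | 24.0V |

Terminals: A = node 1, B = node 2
Step 1 — V_th is the open-circuit voltage V_A - V_B (nothing connected across the terminals).
Nodal analysis, taking node 2 as the 0 V reference.
Source V1 fixes V_0 = 24 V.
KCL at each unknown node (sum of currents leaving = 0; resistances in Ω):
  Node 1: (V_1 - 24)/500 + (V_1 - 0)/30 = 0
Collecting terms: 0.03533 × V_1 = 0.048  =>  V_1 = 1.358 V
V_th = V_1 - V_2 = 1.358 - 0 = 1.358 V
Step 2 — R_th: zero the source — replace V1 by a short circuit (node 2 merges into node 0) — and find the resistance seen between A (node 1) and B (node 0).
Reduce the network between node 1 (A) and node 0 (B) by series/parallel combination:
  Rp1 = R1 ‖ R2 (parallel, both between nodes 0 and 1) = 1/(1/500 + 1/30) = 28.3 Ω
R_th = 28.3 Ω

Final answer: V_th = 1.358 V, R_th = 28.3 Ω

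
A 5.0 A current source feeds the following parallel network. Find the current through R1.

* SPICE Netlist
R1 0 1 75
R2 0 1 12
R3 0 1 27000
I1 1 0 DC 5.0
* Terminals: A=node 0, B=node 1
All resistors sit directly between nodes 0 and 1, so they are in parallel and share one voltage V; the full source current 5 A splits among them.
1/R_par = 1/75 + 1/12 + 1/27000 = 0.0967 S  =>  R_par = 10.34 Ω
V = I × R_par = 5 × 10.34 = 51.7 V
I_R1 = V/R1 = 51.7/75 = 0.6894 A

Final answer: 0.6894 A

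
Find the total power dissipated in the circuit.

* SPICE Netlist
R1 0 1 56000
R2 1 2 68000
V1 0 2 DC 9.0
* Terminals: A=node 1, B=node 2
Nodal analysis, taking node 2 as the 0 V reference.
Source V1 fixes V_0 = 9 V.
KCL at each unknown node (sum of currents leaving = 0; resistances in Ω):
  Node 1: (V_1 - 9)/56000 + (V_1 - 0)/68000 = 0
Collecting terms: 0.00003256 × V_1 = 0.0001607  =>  V_1 = 4.935 V
Power in each resistor, P = (ΔV)²/R:
  P_R1 = (9 - 4.935)²/56000 = 0.000295 W
  P_R2 = (4.935 - 0)²/68000 = 0.0003582 W
P_total = P_R1 + P_R2 = 0.0006532 W

Final answer: 0.0006532 W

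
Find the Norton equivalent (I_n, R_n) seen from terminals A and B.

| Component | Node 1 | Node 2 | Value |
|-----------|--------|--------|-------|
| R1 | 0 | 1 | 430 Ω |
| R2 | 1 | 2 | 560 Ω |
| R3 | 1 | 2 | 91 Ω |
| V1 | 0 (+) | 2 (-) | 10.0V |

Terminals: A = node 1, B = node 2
Find the Thévenin equivalent first; then I_n = V_th/R_th and R_n = R_th.
Step 1 — V_th is the open-circuit voltage V_A - V_B (nothing connected across the terminals).
Nodal analysis, taking node 2 as the 0 V reference.
Source V1 fixes V_0 = 10 V.
KCL at each unknown node (sum of currents leaving = 0; resistances in Ω):
  Node 1: (V_1 - 10)/430 + (V_1 - 0)/560 + (V_1 - 0)/91 = 0
Collecting terms: 0.0151 × V_1 = 0.02326  =>  V_1 = 1.54 V
V_th = V_1 - V_2 = 1.54 - 0 = 1.54 V
Step 2 — R_th: zero the source — replace V1 by a short circuit (node 2 merges into node 0) — and find the resistance seen between A (node 1) and B (node 0).
Reduce the network between node 1 (A) and node 0 (B) by series/parallel combination:
  Rp1 = R1 ‖ R2 ‖ R3 (parallel, all between nodes 0 and 1) = 1/(1/430 + 1/560 + 1/91) = 66.22 Ω
R_th = 66.22 Ω
I_n = V_th/R_th = 1.54/66.22 = 0.02326 A, and R_n = R_th = 66.22 Ω

Final answer: I_n = 0.02326 A, R_n = 66.22 Ω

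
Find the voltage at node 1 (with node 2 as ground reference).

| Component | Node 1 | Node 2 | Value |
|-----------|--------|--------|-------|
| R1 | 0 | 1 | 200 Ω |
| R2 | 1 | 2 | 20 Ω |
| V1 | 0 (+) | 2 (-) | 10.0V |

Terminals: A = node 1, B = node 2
Nodal analysis, taking node 2 as the 0 V reference.
Source V1 fixes V_0 = 10 V.
KCL at each unknown node (sum of currents leaving = 0; resistances in Ω):
  Node 1: (V_1 - 10)/200 + (V_1 - 0)/20 = 0
Collecting terms: 0.055 × V_1 = 0.05  =>  V_1 = 0.9091 V
The requested potential is V_1 = 0.9091 V.

Final answer: V_1 = 0.9091 V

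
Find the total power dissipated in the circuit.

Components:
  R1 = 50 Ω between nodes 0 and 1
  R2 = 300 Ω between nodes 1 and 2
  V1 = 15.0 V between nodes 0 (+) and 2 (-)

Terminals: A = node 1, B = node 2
Nodal analysis, taking node 2 as the 0 V reference.
Source V1 fixes V_0 = 15 V.
KCL at each unknown node (sum of currents leaving = 0; resistances in Ω):
  Node 1: (V_1 - 15)/50 + (V_1 - 0)/300 = 0
Collecting terms: 0.02333 × V_1 = 0.3  =>  V_1 = 12.86 V
Power in each resistor, P = (ΔV)²/R:
  P_R1 = (15 - 12.86)²/50 = 0.09184 W
  P_R2 = (12.86 - 0)²/300 = 0.551 W
P_total = P_R1 + P_R2 = 0.6429 W

Final answer: 0.6429 W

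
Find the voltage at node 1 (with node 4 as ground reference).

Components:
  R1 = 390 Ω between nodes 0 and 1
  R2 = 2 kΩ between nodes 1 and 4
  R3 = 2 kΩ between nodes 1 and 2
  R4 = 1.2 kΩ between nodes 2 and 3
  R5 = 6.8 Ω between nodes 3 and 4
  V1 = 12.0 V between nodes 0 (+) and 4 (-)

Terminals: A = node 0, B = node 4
Nodal analysis, taking node 4 as the 0 V reference.
Source V1 fixes V_0 = 12 V.
KCL at each unknown node (sum of currents leaving = 0; resistances in Ω):
  Node 1: (V_1 - 12)/390 + (V_1 - 0)/2000 + (V_1 - V_2)/2000 = 0
  Node 2: (V_2 - V_1)/2000 + (V_2 - V_3)/1200 = 0
  Node 3: (V_3 - V_2)/1200 + (V_3 - 0)/6.8 = 0
Collecting terms (coefficients in siemens):
  0.003564·V_1 - 0.0005·V_2 = 0.03077
  0.001333·V_2 - 0.0005·V_1 - 0.0008333·V_3 = 0
  0.1479·V_3 - 0.0008333·V_2 = 0
Solving these 3 simultaneous equations (Gaussian elimination) gives:
  V_1 = 9.114 V, V_2 = 3.43 V, V_3 = 0.01933 V
The requested potential is V_1 = 9.114 V.

Final answer: V_1 = 9.114 V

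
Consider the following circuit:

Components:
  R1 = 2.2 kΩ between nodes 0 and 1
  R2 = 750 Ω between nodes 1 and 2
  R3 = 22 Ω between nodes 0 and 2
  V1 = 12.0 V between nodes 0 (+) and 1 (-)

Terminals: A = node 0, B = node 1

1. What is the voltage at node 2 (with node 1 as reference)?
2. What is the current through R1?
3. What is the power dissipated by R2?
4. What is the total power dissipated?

Nodal analysis, taking node 1 as the 0 V reference.
Source V1 fixes V_0 = 12 V.
KCL at each unknown node (sum of currents leaving = 0; resistances in Ω):
  Node 2: (V_2 - 0)/750 + (V_2 - 12)/22 = 0
Collecting terms: 0.04679 × V_2 = 0.5455  =>  V_2 = 11.66 V
Part 1:
  Read off the nodal solution: V_2 = 11.66 V
Part 2:
  I_R1 = (V_0 - V_1)/R1 = (12 - 0)/2200 = 0.005455 A
  Magnitude: I_R1 = 0.005455 A
Part 3:
  I_R2 = (V_1 - V_2)/R2 = (0 - 11.66)/750 = -0.01554 A
  P_R2 = I_R2² × R2 = (-0.01554)² × 750 = 0.1812 W
Part 4:
  Power in each resistor, P = (ΔV)²/R:
    P_R1 = (12 - 0)²/2200 = 0.06545 W
    P_R2 = (0 - 11.66)²/750 = 0.1812 W
    P_R3 = (12 - 11.66)²/22 = 0.005316 W
  P_total = P_R1 + P_R2 + P_R3 = 0.252 W

Final answers:
1. V_2 = 11.66 V
2. I_R1 = 0.005455 A
3. P_R2 = 0.1812 W
4. P_total = 0.252 W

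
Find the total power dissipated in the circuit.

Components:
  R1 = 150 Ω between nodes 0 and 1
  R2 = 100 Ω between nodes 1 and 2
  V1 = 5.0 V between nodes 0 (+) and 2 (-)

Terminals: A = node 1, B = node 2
Nodal analysis, taking node 2 as the 0 V reference.
Source V1 fixes V_0 = 5 V.
KCL at each unknown node (sum of currents leaving = 0; resistances in Ω):
  Node 1: (V_1 - 5)/150 + (V_1 - 0)/100 = 0
Collecting terms: 0.01667 × V_1 = 0.03333  =>  V_1 = 2 V
Power in each resistor, P = (ΔV)²/R:
  P_R1 = (5 - 2)²/150 = 0.06 W
  P_R2 = (2 - 0)²/100 = 0.04 W
P_total = P_R1 + P_R2 = 0.1 W

Final answer: 0.1 W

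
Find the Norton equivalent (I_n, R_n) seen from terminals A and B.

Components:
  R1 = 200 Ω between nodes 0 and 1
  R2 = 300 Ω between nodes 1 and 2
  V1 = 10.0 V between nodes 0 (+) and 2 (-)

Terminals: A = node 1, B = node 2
Find the Thévenin equivalent first; then I_n = V_th/R_th and R_n = R_th.
Step 1 — V_th is the open-circuit voltage V_A - V_B (nothing connected across the terminals).
Nodal analysis, taking node 2 as the 0 V reference.
Source V1 fixes V_0 = 10 V.
KCL at each unknown node (sum of currents leaving = 0; resistances in Ω):
  Node 1: (V_1 - 10)/200 + (V_1 - 0)/300 = 0
Collecting terms: 0.008333 × V_1 = 0.05  =>  V_1 = 6 V
V_th = V_1 - V_2 = 6 - 0 = 6 V
Step 2 — R_th: zero the source — replace V1 by a short circuit (node 2 merges into node 0) — and find the resistance seen between A (node 1) and B (node 0).
Reduce the network between node 1 (A) and node 0 (B) by series/parallel combination:
  Rp1 = R1 ‖ R2 (parallel, both between nodes 0 and 1) = 1/(1/200 + 1/300) = 120 Ω
R_th = 120 Ω
I_n = V_th/R_th = 6/120 = 0.05 A, and R_n = R_th = 120 Ω

Final answer: I_n = 0.05 A, R_n = 120 Ω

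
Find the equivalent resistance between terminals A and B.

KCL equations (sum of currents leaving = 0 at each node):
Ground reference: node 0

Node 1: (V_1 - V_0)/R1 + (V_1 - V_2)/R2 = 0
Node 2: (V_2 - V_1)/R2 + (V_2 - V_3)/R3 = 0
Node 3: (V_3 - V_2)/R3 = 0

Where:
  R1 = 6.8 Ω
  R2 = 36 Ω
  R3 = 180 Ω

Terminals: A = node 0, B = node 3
Reduce the network between node 0 (A) and node 3 (B) by series/parallel combination:
  Rs1 = R1 + R2 (series, joined only at node 1) = 6.8 + 36 = 42.8 Ω
  Rs2 = R3 + Rs1 (series, joined only at node 2) = 180 + 42.8 = 222.8 Ω
R_eq = 222.8 Ω

Final answer: 222.8 Ω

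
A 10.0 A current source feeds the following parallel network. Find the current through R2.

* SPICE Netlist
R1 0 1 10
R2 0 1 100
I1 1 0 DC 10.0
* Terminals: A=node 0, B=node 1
All resistors sit directly between nodes 0 and 1, so they are in parallel and share one voltage V; the full source current 10 A splits among them.
1/R_par = 1/10 + 1/100 = 0.11 S  =>  R_par = 9.091 Ω
V = I × R_par = 10 × 9.091 = 90.91 V
I_R2 = V/R2 = 90.91/100 = 0.9091 A

Final answer: 0.9091 A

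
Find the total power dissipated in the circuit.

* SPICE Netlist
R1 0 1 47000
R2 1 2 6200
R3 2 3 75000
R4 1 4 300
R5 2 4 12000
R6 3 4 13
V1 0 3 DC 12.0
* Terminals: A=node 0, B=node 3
Nodal analysis, taking node 3 as the 0 V reference.
Source V1 fixes V_0 = 12 V.
KCL at each unknown node (sum of currents leaving = 0; resistances in Ω):
  Node 1: (V_1 - 12)/47000 + (V_1 - V_2)/6200 + (V_1 - V_4)/300 = 0
  Node 2: (V_2 - V_1)/6200 + (V_2 - 0)/75000 + (V_2 - V_4)/12000 = 0
  Node 4: (V_4 - V_1)/300 + (V_4 - V_2)/12000 + (V_4 - 0)/13 = 0
Collecting terms (coefficients in siemens):
  0.003516·V_1 - 0.0001613·V_2 - 0.003333·V_4 = 0.0002553
  0.000258·V_2 - 0.0001613·V_1 - 0.00008333·V_4 = 0
  0.08034·V_4 - 0.003333·V_1 - 0.00008333·V_2 = 0
Solving these 3 simultaneous equations (Gaussian elimination) gives:
  V_1 = 0.07802 V, V_2 = 0.04985 V, V_4 = 0.003289 V
Power in each resistor, P = (ΔV)²/R:
  P_R1 = (12 - 0.07802)²/47000 = 0.003024 W
  P_R2 = (0.07802 - 0.04985)²/6200 = 0.000000128 W
  P_R3 = (0.04985 - 0)²/75000 = 0.00000003313 W
  P_R4 = (0.07802 - 0.003289)²/300 = 0.00001862 W
  P_R5 = (0.04985 - 0.003289)²/12000 = 0.0000001806 W
  P_R6 = (0 - 0.003289)²/13 = 0.0000008321 W
P_total = P_R1 + P_R2 + P_R3 + P_R4 + P_R5 + P_R6 = 0.003044 W

Final answer: 0.003044 W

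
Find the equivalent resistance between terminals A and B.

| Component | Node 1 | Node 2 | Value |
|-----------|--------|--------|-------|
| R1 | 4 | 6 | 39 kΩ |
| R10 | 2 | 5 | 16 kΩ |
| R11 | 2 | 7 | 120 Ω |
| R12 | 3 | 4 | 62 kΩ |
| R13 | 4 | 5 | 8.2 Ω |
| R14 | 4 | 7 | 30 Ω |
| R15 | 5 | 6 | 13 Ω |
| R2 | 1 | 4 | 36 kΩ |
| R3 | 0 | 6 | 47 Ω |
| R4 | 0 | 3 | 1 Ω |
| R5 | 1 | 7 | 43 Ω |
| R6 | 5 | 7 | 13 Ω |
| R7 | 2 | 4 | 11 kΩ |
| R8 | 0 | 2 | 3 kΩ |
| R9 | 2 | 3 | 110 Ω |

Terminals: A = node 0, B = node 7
The network is not a plain series/parallel combination. Inject a 1 A test current into terminal A (node 0) and return it from terminal B (node 7); then R_eq = V_A / (1 A).
Nodal analysis, taking node 7 as the 0 V reference.
Current source I_test pushes 1 A into node 0 and draws it out of node 7.
KCL at each unknown node (sum of currents leaving = 0; resistances in Ω):
  Node 0: (V_0 - V_6)/47 + (V_0 - V_3)/1 + (V_0 - V_2)/3000 - 1 = 0
  Node 1: (V_1 - V_4)/36000 + (V_1 - 0)/43 = 0
  Node 2: (V_2 - V_0)/3000 + (V_2 - V_4)/11000 + (V_2 - V_3)/110 + (V_2 - V_5)/16000 + (V_2 - 0)/120 = 0
  Node 3: (V_3 - V_0)/1 + (V_3 - V_2)/110 + (V_3 - V_4)/62000 = 0
  Node 4: (V_4 - V_1)/36000 + (V_4 - V_2)/11000 + (V_4 - V_3)/62000 + (V_4 - V_6)/39000 + (V_4 - V_5)/8.2 + (V_4 - 0)/30 = 0
  Node 5: (V_5 - V_2)/16000 + (V_5 - V_4)/8.2 + (V_5 - 0)/13 + (V_5 - V_6)/13 = 0
  Node 6: (V_6 - V_0)/47 + (V_6 - V_4)/39000 + (V_6 - V_5)/13 = 0
Collecting terms (coefficients in siemens):
  1.022·V_0 - 0.0003333·V_2 - 1·V_3 - 0.02128·V_6 = 1
  0.02328·V_1 - 0.00002778·V_4 = 0
  0.01791·V_2 - 0.0003333·V_0 - 0.009091·V_3 - 0.00009091·V_4 - 0.0000625·V_5 = 0
  1.009·V_3 - 1·V_0 - 0.009091·V_2 - 0.00001613·V_4 = 0
  0.1554·V_4 - 0.00002778·V_1 - 0.00009091·V_2 - 0.00001613·V_3 - 0.122·V_5 - 0.00002564·V_6 = 0
  0.2759·V_5 - 0.0000625·V_2 - 0.122·V_4 - 0.07692·V_6 = 0
  0.09823·V_6 - 0.02128·V_0 - 0.00002564·V_4 - 0.07692·V_5 = 0
Solving these 7 simultaneous equations (Gaussian elimination) gives:
  V_0 = 53.22 V, V_1 = 0.006987 V, V_2 = 27.94 V, V_3 = 52.99 V
  V_4 = 5.856 V, V_5 = 7.433 V, V_6 = 17.35 V
R_eq = V_0 / 1 A = 53.22 Ω

Final answer: 53.22 Ω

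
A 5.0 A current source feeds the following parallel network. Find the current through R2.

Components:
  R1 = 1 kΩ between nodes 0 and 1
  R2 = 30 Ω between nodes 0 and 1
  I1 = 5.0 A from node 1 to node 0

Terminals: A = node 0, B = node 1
All resistors sit directly between nodes 0 and 1, so they are in parallel and share one voltage V; the full source current 5 A splits among them.
1/R_par = 1/1000 + 1/30 = 0.03433 S  =>  R_par = 29.13 Ω
V = I × R_par = 5 × 29.13 = 145.6 V
I_R2 = V/R2 = 145.6/30 = 4.854 A

Final answer: 4.854 A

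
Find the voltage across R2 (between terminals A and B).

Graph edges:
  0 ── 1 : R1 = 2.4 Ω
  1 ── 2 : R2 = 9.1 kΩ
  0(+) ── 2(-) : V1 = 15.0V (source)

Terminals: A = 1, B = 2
R1 and R2 are in series across V1 (node 0 → node 1 → node 2), and the output A–B is taken across R2, so this is a voltage divider.
Series current: I = V1/(R1 + R2) = 15/(2.4 + 9100) = 15/9102 = 0.001648 A
V_R2 = I × R2 = V1 × R2/(R1 + R2) = 15 × 9100/9102 = 15 V

Final answer: 15 V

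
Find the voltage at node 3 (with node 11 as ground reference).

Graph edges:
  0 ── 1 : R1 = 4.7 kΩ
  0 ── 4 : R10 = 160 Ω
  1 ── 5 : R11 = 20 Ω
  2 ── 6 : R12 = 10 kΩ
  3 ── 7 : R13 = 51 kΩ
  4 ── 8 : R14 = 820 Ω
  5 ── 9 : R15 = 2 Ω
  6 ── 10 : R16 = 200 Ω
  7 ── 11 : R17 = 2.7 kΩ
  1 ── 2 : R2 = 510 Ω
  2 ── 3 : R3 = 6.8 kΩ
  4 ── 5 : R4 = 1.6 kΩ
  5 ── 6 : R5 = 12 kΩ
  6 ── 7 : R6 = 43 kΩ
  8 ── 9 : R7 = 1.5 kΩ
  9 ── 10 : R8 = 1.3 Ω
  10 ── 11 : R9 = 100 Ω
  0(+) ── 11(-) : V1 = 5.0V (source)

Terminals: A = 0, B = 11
Nodal analysis, taking node 11 as the 0 V reference.
Source V1 fixes V_0 = 5 V.
KCL at each unknown node (sum of currents leaving = 0; resistances in Ω):
  Node 1: (V_1 - 5)/4700 + (V_1 - V_2)/510 + (V_1 - V_5)/20 = 0
  Node 2: (V_2 - V_1)/510 + (V_2 - V_3)/6800 + (V_2 - V_6)/10000 = 0
  Node 3: (V_3 - V_2)/6800 + (V_3 - V_7)/51000 = 0
  Node 4: (V_4 - V_5)/1600 + (V_4 - 5)/160 + (V_4 - V_8)/820 = 0
  Node 5: (V_5 - V_4)/1600 + (V_5 - V_6)/12000 + (V_5 - V_1)/20 + (V_5 - V_9)/2 = 0
  Node 6: (V_6 - V_5)/12000 + (V_6 - V_7)/43000 + (V_6 - V_2)/10000 + (V_6 - V_10)/200 = 0
  Node 7: (V_7 - V_6)/43000 + (V_7 - V_3)/51000 + (V_7 - 0)/2700 = 0
  Node 8: (V_8 - V_9)/1500 + (V_8 - V_4)/820 = 0
  Node 9: (V_9 - V_8)/1500 + (V_9 - V_10)/1.3 + (V_9 - V_5)/2 = 0
  Node 10: (V_10 - V_9)/1.3 + (V_10 - 0)/100 + (V_10 - V_6)/200 = 0
Collecting terms (coefficients in siemens):
  0.05217·V_1 - 0.001961·V_2 - 0.05·V_5 = 0.001064
  0.002208·V_2 - 0.001961·V_1 - 0.0001471·V_3 - 0.0001·V_6 = 0
  0.0001667·V_3 - 0.0001471·V_2 - 0.00001961·V_7 = 0
  0.008095·V_4 - 0.000625·V_5 - 0.00122·V_8 = 0.03125
  0.5507·V_5 - 0.05·V_1 - 0.000625·V_4 - 0.00008333·V_6 - 0.5·V_9 = 0
  0.005207·V_6 - 0.0001·V_2 - 0.00008333·V_5 - 0.00002326·V_7 - 0.005·V_10 = 0
  0.0004132·V_7 - 0.00001961·V_3 - 0.00002326·V_6 = 0
  0.001886·V_8 - 0.00122·V_4 - 0.0006667·V_9 = 0
  1.27·V_9 - 0.5·V_5 - 0.0006667·V_8 - 0.7692·V_10 = 0
  0.7842·V_10 - 0.005·V_6 - 0.7692·V_9 = 0
Solving these 10 simultaneous equations (Gaussian elimination) gives:
  V_1 = 0.5309 V, V_2 = 0.5253 V, V_3 = 0.4694 V, V_4 = 4.351 V
  V_5 = 0.5121 V, V_6 = 0.4976 V, V_7 = 0.05028 V, V_8 = 2.992 V
  V_9 = 0.5054 V, V_10 = 0.4989 V
The requested potential is V_3 = 0.4694 V.

Final answer: V_3 = 0.4694 V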